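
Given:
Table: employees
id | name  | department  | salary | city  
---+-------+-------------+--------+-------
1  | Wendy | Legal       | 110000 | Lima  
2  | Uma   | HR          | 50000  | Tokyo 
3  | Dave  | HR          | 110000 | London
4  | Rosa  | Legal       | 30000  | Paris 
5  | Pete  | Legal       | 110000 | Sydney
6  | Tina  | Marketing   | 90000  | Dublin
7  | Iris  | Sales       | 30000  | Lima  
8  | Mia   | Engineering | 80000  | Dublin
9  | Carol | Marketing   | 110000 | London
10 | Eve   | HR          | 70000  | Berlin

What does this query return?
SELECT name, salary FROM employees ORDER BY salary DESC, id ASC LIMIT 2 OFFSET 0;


Sort by salary DESC (id ASC tiebreak), then skip 0 and take 2
Rows 1 through 2

2 rows:
Wendy, 110000
Dave, 110000


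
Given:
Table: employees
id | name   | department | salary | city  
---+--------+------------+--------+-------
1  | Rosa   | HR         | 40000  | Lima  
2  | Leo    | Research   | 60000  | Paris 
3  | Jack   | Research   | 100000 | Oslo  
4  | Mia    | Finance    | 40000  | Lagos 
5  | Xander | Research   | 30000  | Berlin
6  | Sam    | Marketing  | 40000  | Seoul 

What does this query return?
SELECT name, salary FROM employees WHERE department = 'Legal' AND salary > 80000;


Filtering: department = 'Legal' AND salary > 80000
Matching: 0 rows

Empty result set (0 rows)


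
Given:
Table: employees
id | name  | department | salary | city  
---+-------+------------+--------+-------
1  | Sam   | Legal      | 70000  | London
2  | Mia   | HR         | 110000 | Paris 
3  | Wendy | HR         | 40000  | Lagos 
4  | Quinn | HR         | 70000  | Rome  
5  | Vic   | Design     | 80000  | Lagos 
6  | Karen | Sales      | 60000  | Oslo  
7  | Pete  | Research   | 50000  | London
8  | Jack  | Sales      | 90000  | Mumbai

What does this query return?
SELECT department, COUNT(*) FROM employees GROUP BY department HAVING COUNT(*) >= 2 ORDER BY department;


Groups with count >= 2:
  HR: 3 -> PASS
  Sales: 2 -> PASS
  Design: 1 -> filtered out
  Legal: 1 -> filtered out
  Research: 1 -> filtered out


2 groups:
HR, 3
Sales, 2


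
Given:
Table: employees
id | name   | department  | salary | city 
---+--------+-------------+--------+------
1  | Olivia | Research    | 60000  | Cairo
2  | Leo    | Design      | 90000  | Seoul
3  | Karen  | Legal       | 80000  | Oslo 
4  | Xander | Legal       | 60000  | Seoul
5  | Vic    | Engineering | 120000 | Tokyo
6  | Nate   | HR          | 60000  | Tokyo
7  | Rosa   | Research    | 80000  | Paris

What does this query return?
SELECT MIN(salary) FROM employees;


Salaries: 60000, 90000, 80000, 60000, 120000, 60000, 80000
MIN = 60000

60000


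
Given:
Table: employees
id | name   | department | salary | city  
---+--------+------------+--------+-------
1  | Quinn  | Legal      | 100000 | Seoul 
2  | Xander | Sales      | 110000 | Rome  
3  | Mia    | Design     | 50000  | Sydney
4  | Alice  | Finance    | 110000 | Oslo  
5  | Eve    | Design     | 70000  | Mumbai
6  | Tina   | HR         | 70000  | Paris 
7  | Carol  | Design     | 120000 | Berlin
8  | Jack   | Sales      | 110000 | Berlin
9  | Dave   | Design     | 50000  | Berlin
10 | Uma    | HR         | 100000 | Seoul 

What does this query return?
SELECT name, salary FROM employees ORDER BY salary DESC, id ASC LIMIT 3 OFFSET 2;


Sort by salary DESC (id ASC tiebreak), then skip 2 and take 3
Rows 3 through 5

3 rows:
Alice, 110000
Jack, 110000
Quinn, 100000


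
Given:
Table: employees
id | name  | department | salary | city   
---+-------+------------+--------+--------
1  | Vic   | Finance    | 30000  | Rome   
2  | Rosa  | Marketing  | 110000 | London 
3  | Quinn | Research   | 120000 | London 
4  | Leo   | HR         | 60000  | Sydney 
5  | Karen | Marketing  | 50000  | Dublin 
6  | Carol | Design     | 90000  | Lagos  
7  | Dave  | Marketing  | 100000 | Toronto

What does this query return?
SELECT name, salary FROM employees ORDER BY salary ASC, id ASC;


Sorting by salary ASC, then id ASC for ties

7 rows:
Vic, 30000
Karen, 50000
Leo, 60000
Carol, 90000
Dave, 100000
Rosa, 110000
Quinn, 120000


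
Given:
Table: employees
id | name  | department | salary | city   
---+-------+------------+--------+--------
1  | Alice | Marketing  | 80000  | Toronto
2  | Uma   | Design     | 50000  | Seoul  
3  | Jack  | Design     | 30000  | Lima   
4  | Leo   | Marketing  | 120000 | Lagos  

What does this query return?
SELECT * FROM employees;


SELECT * returns all 4 rows with all columns

4 rows:
1, Alice, Marketing, 80000, Toronto
2, Uma, Design, 50000, Seoul
3, Jack, Design, 30000, Lima
4, Leo, Marketing, 120000, Lagos


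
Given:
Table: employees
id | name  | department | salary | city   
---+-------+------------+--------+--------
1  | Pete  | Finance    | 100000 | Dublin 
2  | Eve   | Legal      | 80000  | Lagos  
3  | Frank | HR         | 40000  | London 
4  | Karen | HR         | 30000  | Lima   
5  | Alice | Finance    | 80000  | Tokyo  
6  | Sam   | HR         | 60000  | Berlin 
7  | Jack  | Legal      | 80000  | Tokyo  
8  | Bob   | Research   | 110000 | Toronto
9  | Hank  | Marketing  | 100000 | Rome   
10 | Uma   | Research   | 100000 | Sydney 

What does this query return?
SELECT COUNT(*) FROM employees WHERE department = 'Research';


Counting rows where department = 'Research'
  Bob -> MATCH
  Uma -> MATCH


2


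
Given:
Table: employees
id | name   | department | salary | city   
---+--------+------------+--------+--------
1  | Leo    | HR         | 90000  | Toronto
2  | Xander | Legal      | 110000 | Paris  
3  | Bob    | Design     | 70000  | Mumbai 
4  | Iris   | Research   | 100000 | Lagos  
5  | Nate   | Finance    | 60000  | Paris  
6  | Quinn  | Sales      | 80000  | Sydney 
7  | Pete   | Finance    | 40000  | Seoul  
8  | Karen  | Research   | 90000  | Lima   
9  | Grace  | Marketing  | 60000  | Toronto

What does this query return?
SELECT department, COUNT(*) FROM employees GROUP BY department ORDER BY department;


Assigning each row to its department group:
  Leo -> HR
  Xander -> Legal
  Bob -> Design
  Iris -> Research
  Nate -> Finance
  Quinn -> Sales
  Pete -> Finance
  Karen -> Research
  Grace -> Marketing


7 groups:
Design, 1
Finance, 2
HR, 1
Legal, 1
Marketing, 1
Research, 2
Sales, 1


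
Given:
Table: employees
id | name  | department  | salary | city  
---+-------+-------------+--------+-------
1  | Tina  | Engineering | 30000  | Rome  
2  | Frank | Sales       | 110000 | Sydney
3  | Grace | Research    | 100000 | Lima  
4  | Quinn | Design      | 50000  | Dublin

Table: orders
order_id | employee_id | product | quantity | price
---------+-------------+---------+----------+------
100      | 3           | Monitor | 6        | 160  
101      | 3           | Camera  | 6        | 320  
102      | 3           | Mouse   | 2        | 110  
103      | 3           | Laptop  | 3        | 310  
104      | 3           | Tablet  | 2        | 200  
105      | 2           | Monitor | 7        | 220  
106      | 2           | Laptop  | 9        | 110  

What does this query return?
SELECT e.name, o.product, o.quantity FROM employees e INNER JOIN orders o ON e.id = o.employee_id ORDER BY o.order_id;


Joining employees.id = orders.employee_id:
  employee Grace (id=3) -> order Monitor
  employee Grace (id=3) -> order Camera
  employee Grace (id=3) -> order Mouse
  employee Grace (id=3) -> order Laptop
  employee Grace (id=3) -> order Tablet
  employee Frank (id=2) -> order Monitor
  employee Frank (id=2) -> order Laptop


7 rows:
Grace, Monitor, 6
Grace, Camera, 6
Grace, Mouse, 2
Grace, Laptop, 3
Grace, Tablet, 2
Frank, Monitor, 7
Frank, Laptop, 9


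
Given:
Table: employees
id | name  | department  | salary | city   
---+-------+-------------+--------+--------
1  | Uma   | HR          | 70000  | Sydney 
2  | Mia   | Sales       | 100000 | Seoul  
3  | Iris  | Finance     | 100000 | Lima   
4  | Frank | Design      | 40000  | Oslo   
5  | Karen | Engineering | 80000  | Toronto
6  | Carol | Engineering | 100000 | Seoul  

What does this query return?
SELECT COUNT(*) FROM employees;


COUNT(*) counts all rows

6


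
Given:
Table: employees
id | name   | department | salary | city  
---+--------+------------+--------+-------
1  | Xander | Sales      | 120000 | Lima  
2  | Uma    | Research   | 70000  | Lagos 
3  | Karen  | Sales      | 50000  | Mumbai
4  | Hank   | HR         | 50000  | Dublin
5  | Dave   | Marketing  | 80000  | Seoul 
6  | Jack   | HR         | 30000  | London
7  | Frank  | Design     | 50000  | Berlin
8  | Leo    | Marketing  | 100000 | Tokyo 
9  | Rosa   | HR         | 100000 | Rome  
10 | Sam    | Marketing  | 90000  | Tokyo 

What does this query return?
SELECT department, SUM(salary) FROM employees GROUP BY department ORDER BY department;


Summing salary within each department:
  Design: 50000 = 50000
  HR: 50000 + 30000 + 100000 = 180000
  Marketing: 80000 + 100000 + 90000 = 270000
  Research: 70000 = 70000
  Sales: 120000 + 50000 = 170000


5 groups:
Design, 50000
HR, 180000
Marketing, 270000
Research, 70000
Sales, 170000


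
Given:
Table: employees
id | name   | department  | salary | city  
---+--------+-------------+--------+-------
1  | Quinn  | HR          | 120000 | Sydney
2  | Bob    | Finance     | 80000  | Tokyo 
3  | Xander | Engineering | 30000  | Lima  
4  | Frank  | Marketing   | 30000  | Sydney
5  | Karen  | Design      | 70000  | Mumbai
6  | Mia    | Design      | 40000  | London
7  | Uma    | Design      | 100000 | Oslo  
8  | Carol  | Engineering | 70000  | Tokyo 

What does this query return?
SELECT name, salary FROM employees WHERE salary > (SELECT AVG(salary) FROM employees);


Subquery: AVG(salary) = 67500.0
Filtering: salary > 67500.0
  Quinn (120000) -> MATCH
  Bob (80000) -> MATCH
  Karen (70000) -> MATCH
  Uma (100000) -> MATCH
  Carol (70000) -> MATCH


5 rows:
Quinn, 120000
Bob, 80000
Karen, 70000
Uma, 100000
Carol, 70000


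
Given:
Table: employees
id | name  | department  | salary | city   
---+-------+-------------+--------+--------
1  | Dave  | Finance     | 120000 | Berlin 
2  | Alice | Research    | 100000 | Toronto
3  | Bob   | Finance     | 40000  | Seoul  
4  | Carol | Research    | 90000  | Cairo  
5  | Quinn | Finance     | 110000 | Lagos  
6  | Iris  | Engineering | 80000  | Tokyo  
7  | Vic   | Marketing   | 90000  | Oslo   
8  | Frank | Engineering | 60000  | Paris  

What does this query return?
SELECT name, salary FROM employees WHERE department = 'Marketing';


Filtering: department = 'Marketing'
Matching rows: 1

1 rows:
Vic, 90000


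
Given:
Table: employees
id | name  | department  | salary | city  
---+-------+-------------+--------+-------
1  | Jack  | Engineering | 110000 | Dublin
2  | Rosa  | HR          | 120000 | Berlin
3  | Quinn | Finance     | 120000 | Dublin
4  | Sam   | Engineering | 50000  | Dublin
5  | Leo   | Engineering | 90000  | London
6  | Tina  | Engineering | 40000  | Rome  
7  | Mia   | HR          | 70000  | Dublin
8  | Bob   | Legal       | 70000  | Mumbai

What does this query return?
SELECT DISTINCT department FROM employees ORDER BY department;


All 'department' values (row order): Engineering, HR, Finance, Engineering, Engineering, Engineering, HR, Legal
Removing duplicates leaves 4 unique value(s).

4 values:
Engineering
Finance
HR
Legal


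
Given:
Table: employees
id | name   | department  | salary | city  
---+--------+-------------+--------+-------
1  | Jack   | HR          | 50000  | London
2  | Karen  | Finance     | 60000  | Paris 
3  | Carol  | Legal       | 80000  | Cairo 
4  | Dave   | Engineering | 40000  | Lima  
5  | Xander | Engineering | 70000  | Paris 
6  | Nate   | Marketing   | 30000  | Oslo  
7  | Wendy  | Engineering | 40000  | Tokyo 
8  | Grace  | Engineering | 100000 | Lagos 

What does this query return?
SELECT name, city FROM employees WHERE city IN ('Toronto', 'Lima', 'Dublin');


Filtering: city IN ('Toronto', 'Lima', 'Dublin')
Matching: 1 rows

1 rows:
Dave, Lima


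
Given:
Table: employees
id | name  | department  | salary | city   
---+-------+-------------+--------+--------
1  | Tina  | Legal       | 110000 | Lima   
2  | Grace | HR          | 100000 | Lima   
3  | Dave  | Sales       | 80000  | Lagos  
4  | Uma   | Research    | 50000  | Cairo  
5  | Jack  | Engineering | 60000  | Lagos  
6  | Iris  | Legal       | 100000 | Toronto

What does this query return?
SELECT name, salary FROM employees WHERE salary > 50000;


Filtering: salary > 50000
Matching: 5 rows

5 rows:
Tina, 110000
Grace, 100000
Dave, 80000
Jack, 60000
Iris, 100000


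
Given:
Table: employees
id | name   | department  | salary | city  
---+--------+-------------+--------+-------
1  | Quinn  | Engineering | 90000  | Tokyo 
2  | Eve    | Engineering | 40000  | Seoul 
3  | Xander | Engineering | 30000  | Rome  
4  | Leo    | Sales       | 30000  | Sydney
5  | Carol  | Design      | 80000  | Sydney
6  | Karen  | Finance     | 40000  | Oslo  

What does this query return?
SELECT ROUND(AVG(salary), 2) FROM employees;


SUM(salary) = 310000
COUNT = 6
ROUND(AVG, 2) = ROUND(310000 / 6, 2) = 51666.67

51666.67


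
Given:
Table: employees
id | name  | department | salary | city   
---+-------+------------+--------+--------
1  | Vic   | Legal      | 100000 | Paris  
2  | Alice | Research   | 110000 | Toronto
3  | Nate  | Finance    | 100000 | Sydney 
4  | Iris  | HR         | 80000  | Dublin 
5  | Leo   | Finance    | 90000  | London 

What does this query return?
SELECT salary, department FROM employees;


Projecting columns: salary, department

5 rows:
100000, Legal
110000, Research
100000, Finance
80000, HR
90000, Finance


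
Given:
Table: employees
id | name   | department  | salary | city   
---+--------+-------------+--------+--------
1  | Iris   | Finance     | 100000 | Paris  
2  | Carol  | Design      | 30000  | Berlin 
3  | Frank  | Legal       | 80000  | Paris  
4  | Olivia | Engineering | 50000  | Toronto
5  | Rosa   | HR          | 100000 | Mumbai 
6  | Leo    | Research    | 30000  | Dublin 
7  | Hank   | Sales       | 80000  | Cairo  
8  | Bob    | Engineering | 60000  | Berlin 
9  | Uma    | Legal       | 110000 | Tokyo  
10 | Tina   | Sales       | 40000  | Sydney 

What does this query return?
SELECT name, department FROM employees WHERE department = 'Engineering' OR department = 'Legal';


Filtering: department = 'Engineering' OR 'Legal'
Matching: 4 rows

4 rows:
Frank, Legal
Olivia, Engineering
Bob, Engineering
Uma, Legal


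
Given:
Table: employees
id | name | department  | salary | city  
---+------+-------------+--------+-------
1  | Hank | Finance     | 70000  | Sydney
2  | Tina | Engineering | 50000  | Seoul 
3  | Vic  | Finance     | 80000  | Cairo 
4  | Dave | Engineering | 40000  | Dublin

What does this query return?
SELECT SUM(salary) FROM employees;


SUM(salary) = 70000 + 50000 + 80000 + 40000 = 240000

240000


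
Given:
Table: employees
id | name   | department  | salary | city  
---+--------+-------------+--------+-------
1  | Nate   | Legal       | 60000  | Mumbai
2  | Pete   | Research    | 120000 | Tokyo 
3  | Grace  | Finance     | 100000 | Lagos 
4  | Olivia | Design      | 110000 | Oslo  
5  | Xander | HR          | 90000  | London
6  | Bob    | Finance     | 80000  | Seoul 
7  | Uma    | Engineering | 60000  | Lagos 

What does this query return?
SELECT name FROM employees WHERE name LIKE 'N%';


LIKE 'N%' matches names starting with 'N'
Matching: 1

1 rows:
Nate


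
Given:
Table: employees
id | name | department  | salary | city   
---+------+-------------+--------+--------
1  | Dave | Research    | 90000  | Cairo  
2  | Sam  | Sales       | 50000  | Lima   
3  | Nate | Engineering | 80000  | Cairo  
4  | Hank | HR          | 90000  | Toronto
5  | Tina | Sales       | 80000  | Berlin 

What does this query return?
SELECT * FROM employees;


SELECT * returns all 5 rows with all columns

5 rows:
1, Dave, Research, 90000, Cairo
2, Sam, Sales, 50000, Lima
3, Nate, Engineering, 80000, Cairo
4, Hank, HR, 90000, Toronto
5, Tina, Sales, 80000, Berlin


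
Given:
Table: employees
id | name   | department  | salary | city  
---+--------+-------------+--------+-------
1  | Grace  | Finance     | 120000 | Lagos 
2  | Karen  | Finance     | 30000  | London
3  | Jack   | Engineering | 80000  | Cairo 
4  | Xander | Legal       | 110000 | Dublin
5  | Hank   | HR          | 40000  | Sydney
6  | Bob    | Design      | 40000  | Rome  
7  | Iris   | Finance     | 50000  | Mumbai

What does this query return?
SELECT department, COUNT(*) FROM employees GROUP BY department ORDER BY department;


Assigning each row to its department group:
  Grace -> Finance
  Karen -> Finance
  Jack -> Engineering
  Xander -> Legal
  Hank -> HR
  Bob -> Design
  Iris -> Finance


5 groups:
Design, 1
Engineering, 1
Finance, 3
HR, 1
Legal, 1


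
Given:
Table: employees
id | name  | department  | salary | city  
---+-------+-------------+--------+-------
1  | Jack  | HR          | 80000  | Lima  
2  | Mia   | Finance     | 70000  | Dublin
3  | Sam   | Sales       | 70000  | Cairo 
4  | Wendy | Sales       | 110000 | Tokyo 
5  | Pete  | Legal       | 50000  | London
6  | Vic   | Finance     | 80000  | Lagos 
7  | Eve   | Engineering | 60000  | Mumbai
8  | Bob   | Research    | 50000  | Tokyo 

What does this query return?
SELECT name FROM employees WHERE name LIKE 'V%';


LIKE 'V%' matches names starting with 'V'
Matching: 1

1 rows:
Vic


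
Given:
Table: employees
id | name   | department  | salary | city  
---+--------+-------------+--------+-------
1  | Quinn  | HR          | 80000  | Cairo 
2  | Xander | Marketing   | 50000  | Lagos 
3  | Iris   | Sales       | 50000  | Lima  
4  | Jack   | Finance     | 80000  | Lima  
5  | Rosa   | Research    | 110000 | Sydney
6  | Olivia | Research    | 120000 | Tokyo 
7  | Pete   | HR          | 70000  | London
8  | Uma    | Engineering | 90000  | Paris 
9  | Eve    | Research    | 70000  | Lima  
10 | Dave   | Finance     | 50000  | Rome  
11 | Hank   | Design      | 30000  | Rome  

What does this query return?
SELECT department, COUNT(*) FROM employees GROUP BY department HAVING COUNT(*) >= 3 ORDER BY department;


Groups with count >= 3:
  Research: 3 -> PASS
  Design: 1 -> filtered out
  Engineering: 1 -> filtered out
  Finance: 2 -> filtered out
  HR: 2 -> filtered out
  Marketing: 1 -> filtered out
  Sales: 1 -> filtered out


1 groups:
Research, 3


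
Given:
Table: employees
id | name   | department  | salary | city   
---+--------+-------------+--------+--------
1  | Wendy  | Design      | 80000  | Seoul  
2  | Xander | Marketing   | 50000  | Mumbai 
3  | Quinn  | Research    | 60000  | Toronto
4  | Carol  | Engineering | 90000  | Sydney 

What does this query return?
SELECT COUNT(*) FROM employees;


COUNT(*) counts all rows

4


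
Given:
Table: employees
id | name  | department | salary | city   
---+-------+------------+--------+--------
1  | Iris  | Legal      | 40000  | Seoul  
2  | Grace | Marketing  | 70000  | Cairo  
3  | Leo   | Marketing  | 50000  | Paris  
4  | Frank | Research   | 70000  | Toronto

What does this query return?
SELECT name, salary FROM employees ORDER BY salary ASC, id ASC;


Sorting by salary ASC, then id ASC for ties

4 rows:
Iris, 40000
Leo, 50000
Grace, 70000
Frank, 70000


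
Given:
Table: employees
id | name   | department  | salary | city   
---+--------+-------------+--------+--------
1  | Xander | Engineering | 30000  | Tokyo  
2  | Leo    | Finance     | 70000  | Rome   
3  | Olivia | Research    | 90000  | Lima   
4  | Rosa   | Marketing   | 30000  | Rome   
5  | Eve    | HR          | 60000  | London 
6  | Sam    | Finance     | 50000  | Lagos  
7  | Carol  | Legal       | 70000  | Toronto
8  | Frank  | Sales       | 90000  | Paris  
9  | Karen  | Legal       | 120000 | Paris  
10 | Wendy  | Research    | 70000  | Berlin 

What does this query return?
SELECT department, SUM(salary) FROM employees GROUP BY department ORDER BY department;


Summing salary within each department:
  Engineering: 30000 = 30000
  Finance: 70000 + 50000 = 120000
  HR: 60000 = 60000
  Legal: 70000 + 120000 = 190000
  Marketing: 30000 = 30000
  Research: 90000 + 70000 = 160000
  Sales: 90000 = 90000


7 groups:
Engineering, 30000
Finance, 120000
HR, 60000
Legal, 190000
Marketing, 30000
Research, 160000
Sales, 90000


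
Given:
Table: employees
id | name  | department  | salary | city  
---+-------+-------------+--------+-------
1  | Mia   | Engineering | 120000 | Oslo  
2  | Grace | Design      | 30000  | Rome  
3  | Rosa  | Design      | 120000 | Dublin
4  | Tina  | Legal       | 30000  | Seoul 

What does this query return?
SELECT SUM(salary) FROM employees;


SUM(salary) = 120000 + 30000 + 120000 + 30000 = 300000

300000


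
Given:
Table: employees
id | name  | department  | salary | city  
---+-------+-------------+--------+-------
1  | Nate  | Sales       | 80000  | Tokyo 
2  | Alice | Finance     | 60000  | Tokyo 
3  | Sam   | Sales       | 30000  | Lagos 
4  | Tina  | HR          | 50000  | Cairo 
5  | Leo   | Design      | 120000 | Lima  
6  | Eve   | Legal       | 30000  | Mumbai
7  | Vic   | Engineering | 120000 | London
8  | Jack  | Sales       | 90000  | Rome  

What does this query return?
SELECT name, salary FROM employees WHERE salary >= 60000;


Filtering: salary >= 60000
Matching: 5 rows

5 rows:
Nate, 80000
Alice, 60000
Leo, 120000
Vic, 120000
Jack, 90000


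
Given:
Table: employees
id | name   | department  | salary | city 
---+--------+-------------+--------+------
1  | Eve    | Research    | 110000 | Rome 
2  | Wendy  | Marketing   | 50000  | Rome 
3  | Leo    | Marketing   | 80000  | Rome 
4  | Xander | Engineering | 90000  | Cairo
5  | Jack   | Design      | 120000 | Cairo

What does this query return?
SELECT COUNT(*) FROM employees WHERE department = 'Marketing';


Counting rows where department = 'Marketing'
  Wendy -> MATCH
  Leo -> MATCH


2


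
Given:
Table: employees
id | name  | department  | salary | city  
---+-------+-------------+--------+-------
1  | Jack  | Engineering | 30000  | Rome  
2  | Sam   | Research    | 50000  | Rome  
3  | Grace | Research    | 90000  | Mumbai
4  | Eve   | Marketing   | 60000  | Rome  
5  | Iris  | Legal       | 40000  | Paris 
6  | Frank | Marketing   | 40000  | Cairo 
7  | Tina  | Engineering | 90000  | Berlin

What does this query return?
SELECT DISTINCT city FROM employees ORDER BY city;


All 'city' values (row order): Rome, Rome, Mumbai, Rome, Paris, Cairo, Berlin
Removing duplicates leaves 5 unique value(s).

5 values:
Berlin
Cairo
Mumbai
Paris
Rome


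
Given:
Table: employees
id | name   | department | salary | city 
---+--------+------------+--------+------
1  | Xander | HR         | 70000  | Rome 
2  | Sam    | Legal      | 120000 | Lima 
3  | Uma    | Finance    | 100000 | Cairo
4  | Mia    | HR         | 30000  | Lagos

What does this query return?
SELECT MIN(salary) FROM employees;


Salaries: 70000, 120000, 100000, 30000
MIN = 30000

30000


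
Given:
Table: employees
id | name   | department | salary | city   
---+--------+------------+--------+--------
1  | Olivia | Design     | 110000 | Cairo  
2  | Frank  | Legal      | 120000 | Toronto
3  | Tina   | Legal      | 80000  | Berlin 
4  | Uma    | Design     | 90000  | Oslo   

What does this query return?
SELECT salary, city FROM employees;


Projecting columns: salary, city

4 rows:
110000, Cairo
120000, Toronto
80000, Berlin
90000, Oslo


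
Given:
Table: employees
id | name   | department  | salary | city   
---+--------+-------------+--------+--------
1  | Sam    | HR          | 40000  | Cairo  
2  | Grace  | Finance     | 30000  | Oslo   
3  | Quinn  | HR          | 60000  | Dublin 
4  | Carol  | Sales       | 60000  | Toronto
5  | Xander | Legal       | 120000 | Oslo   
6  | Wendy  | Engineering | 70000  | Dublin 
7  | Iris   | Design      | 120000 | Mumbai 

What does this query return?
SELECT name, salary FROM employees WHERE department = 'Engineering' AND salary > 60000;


Filtering: department = 'Engineering' AND salary > 60000
Matching: 1 rows

1 rows:
Wendy, 70000


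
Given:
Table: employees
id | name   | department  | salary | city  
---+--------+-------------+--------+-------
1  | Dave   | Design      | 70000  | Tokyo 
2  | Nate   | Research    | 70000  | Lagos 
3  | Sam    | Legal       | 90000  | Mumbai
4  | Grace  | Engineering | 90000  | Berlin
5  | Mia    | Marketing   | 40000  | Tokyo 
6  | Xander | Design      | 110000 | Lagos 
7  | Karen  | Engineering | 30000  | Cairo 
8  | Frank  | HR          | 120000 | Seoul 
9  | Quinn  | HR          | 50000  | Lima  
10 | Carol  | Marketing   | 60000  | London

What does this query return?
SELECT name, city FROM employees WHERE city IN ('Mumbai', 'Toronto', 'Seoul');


Filtering: city IN ('Mumbai', 'Toronto', 'Seoul')
Matching: 2 rows

2 rows:
Sam, Mumbai
Frank, Seoul


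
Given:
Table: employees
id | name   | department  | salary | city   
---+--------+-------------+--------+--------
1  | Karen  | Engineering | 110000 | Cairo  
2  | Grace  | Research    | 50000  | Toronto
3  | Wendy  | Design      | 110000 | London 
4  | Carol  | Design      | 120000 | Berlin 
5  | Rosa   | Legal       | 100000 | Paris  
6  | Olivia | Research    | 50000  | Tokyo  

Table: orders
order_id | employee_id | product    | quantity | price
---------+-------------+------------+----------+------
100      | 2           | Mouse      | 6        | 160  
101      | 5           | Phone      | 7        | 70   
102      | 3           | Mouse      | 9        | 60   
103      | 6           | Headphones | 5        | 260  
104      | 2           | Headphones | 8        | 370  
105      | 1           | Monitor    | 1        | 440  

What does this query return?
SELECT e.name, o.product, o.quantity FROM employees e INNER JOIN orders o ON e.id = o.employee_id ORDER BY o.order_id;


Joining employees.id = orders.employee_id:
  employee Grace (id=2) -> order Mouse
  employee Rosa (id=5) -> order Phone
  employee Wendy (id=3) -> order Mouse
  employee Olivia (id=6) -> order Headphones
  employee Grace (id=2) -> order Headphones
  employee Karen (id=1) -> order Monitor


6 rows:
Grace, Mouse, 6
Rosa, Phone, 7
Wendy, Mouse, 9
Olivia, Headphones, 5
Grace, Headphones, 8
Karen, Monitor, 1


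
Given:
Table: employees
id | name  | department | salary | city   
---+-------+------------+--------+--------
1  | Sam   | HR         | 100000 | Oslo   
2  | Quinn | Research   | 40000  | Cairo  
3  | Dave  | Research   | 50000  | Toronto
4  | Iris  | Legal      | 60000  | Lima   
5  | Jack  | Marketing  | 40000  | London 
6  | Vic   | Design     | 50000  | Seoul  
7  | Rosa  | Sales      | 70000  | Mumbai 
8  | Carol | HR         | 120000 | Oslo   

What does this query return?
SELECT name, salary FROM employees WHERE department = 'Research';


Filtering: department = 'Research'
Matching rows: 2

2 rows:
Quinn, 40000
Dave, 50000


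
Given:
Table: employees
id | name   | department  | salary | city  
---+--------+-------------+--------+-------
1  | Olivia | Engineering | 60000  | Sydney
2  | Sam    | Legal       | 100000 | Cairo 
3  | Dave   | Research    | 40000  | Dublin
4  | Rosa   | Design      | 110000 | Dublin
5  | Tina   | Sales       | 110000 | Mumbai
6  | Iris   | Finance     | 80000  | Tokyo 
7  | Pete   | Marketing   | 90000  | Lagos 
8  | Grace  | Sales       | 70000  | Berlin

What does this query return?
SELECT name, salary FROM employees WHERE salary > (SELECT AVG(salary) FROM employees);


Subquery: AVG(salary) = 82500.0
Filtering: salary > 82500.0
  Sam (100000) -> MATCH
  Rosa (110000) -> MATCH
  Tina (110000) -> MATCH
  Pete (90000) -> MATCH


4 rows:
Sam, 100000
Rosa, 110000
Tina, 110000
Pete, 90000


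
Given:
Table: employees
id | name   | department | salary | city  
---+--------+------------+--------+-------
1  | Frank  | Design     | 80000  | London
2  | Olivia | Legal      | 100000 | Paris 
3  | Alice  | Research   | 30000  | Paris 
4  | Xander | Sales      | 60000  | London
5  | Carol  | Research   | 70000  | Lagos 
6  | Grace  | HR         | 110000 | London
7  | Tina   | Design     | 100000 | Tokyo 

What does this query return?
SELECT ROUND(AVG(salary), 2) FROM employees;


SUM(salary) = 550000
COUNT = 7
ROUND(AVG, 2) = ROUND(550000 / 7, 2) = 78571.43

78571.43


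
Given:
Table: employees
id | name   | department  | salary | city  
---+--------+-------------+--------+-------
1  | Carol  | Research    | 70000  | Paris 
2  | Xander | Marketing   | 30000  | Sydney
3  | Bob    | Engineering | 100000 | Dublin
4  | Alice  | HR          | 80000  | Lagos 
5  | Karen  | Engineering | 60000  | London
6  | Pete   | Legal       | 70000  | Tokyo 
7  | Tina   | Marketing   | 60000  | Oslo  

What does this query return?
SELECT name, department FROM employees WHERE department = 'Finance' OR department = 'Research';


Filtering: department = 'Finance' OR 'Research'
Matching: 1 rows

1 rows:
Carol, Research


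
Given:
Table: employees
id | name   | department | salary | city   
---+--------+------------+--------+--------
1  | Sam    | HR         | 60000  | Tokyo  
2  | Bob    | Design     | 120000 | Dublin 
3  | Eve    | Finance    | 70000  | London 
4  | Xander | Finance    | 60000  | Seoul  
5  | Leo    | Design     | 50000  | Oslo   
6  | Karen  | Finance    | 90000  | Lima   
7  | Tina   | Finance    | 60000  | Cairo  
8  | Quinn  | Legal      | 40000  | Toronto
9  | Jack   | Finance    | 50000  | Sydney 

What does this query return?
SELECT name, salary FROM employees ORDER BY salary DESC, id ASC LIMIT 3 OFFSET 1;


Sort by salary DESC (id ASC tiebreak), then skip 1 and take 3
Rows 2 through 4

3 rows:
Karen, 90000
Eve, 70000
Sam, 60000


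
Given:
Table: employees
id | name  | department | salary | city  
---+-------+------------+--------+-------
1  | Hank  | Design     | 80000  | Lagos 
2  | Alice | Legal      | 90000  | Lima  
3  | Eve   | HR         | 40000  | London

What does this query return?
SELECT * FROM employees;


SELECT * returns all 3 rows with all columns

3 rows:
1, Hank, Design, 80000, Lagos
2, Alice, Legal, 90000, Lima
3, Eve, HR, 40000, London


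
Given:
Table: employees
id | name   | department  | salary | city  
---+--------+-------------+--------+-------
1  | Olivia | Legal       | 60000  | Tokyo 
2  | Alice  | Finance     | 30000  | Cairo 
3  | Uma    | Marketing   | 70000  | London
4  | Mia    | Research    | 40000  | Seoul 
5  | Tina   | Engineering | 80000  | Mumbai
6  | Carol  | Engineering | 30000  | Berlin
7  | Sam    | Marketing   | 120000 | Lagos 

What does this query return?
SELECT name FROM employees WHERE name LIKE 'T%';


LIKE 'T%' matches names starting with 'T'
Matching: 1

1 rows:
Tina


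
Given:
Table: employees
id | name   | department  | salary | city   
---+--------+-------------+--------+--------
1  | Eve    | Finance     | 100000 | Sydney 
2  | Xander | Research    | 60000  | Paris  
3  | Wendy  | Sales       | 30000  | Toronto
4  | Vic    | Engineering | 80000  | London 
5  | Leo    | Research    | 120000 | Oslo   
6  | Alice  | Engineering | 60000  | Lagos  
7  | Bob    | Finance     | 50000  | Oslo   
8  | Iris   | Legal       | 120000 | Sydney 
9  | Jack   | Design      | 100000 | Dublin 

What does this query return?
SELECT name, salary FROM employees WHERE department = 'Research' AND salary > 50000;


Filtering: department = 'Research' AND salary > 50000
Matching: 2 rows

2 rows:
Xander, 60000
Leo, 120000


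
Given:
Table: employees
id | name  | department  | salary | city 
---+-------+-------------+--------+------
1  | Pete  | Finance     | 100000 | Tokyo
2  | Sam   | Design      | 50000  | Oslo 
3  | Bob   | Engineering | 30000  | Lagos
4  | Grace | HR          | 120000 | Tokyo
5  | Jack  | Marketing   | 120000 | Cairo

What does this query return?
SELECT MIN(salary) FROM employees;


Salaries: 100000, 50000, 30000, 120000, 120000
MIN = 30000

30000


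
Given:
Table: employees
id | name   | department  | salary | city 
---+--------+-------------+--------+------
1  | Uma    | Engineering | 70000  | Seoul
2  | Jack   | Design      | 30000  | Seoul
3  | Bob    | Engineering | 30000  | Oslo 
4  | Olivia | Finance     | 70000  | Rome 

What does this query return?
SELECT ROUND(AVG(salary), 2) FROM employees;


SUM(salary) = 200000
COUNT = 4
ROUND(AVG, 2) = ROUND(200000 / 4, 2) = 50000.0

50000.0


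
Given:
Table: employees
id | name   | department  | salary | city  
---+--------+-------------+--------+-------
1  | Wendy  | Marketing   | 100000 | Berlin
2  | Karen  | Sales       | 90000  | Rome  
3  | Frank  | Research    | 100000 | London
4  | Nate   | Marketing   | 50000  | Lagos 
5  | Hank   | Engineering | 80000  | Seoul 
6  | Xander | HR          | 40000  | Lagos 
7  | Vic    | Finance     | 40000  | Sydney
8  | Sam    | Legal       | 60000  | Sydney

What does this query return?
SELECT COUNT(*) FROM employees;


COUNT(*) counts all rows

8


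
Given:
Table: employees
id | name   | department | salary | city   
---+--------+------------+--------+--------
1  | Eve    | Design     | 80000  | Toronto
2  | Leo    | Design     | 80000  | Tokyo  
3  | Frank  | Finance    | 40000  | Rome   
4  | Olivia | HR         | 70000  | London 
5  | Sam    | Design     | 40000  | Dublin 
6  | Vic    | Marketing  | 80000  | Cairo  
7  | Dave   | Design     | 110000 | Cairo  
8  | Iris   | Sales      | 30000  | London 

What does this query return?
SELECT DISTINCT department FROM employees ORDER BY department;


All 'department' values (row order): Design, Design, Finance, HR, Design, Marketing, Design, Sales
Removing duplicates leaves 5 unique value(s).

5 values:
Design
Finance
HR
Marketing
Sales


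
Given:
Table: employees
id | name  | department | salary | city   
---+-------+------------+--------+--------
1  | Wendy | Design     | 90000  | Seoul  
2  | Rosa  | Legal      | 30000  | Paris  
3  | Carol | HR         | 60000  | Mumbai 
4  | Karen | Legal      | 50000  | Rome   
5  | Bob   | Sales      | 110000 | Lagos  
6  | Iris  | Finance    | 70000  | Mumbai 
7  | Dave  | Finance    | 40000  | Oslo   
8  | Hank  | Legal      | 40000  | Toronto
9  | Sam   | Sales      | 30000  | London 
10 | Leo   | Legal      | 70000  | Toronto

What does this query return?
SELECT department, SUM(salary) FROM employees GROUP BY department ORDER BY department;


Summing salary within each department:
  Design: 90000 = 90000
  Finance: 70000 + 40000 = 110000
  HR: 60000 = 60000
  Legal: 30000 + 50000 + 40000 + 70000 = 190000
  Sales: 110000 + 30000 = 140000


5 groups:
Design, 90000
Finance, 110000
HR, 60000
Legal, 190000
Sales, 140000


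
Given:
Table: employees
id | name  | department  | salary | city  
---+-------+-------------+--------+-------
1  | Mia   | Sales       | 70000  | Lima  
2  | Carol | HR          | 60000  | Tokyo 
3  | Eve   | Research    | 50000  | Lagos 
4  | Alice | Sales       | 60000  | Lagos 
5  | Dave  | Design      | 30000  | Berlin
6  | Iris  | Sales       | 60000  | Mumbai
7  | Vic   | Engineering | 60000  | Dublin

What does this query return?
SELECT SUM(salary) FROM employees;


SUM(salary) = 70000 + 60000 + 50000 + 60000 + 30000 + 60000 + 60000 = 390000

390000


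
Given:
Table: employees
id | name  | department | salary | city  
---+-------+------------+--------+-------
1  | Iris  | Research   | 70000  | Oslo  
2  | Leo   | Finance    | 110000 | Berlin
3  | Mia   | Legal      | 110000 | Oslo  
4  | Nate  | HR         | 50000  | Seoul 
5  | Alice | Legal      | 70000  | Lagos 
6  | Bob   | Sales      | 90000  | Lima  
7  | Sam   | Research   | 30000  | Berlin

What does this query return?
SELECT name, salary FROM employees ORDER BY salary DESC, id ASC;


Sorting by salary DESC, then id ASC for ties

7 rows:
Leo, 110000
Mia, 110000
Bob, 90000
Iris, 70000
Alice, 70000
Nate, 50000
Sam, 30000


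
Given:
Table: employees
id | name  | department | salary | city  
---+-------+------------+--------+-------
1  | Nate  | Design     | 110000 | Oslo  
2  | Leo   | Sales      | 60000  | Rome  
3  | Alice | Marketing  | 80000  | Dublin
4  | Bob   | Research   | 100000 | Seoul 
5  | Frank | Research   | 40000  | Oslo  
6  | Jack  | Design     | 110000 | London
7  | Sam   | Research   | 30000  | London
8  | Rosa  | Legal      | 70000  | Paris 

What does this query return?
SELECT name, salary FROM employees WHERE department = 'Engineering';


Filtering: department = 'Engineering'
Matching rows: 0

Empty result set (0 rows)


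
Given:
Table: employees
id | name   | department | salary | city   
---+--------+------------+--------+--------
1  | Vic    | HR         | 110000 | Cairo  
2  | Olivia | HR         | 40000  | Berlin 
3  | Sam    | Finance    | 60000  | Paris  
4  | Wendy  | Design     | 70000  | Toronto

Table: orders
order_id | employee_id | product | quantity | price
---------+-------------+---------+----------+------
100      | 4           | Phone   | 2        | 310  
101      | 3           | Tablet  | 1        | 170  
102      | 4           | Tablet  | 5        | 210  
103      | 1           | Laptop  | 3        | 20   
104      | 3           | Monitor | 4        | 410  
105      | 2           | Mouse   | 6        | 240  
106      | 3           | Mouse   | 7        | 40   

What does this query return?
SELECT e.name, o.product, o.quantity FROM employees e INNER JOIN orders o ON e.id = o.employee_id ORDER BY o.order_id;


Joining employees.id = orders.employee_id:
  employee Wendy (id=4) -> order Phone
  employee Sam (id=3) -> order Tablet
  employee Wendy (id=4) -> order Tablet
  employee Vic (id=1) -> order Laptop
  employee Sam (id=3) -> order Monitor
  employee Olivia (id=2) -> order Mouse
  employee Sam (id=3) -> order Mouse


7 rows:
Wendy, Phone, 2
Sam, Tablet, 1
Wendy, Tablet, 5
Vic, Laptop, 3
Sam, Monitor, 4
Olivia, Mouse, 6
Sam, Mouse, 7


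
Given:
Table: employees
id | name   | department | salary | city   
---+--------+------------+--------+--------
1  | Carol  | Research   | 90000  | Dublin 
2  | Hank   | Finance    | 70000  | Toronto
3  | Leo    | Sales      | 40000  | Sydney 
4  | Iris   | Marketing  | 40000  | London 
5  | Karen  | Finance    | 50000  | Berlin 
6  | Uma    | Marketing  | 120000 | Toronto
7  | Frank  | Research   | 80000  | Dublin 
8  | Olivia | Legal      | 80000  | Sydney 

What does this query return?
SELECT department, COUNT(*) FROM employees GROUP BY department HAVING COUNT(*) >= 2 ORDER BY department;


Groups with count >= 2:
  Finance: 2 -> PASS
  Marketing: 2 -> PASS
  Research: 2 -> PASS
  Legal: 1 -> filtered out
  Sales: 1 -> filtered out


3 groups:
Finance, 2
Marketing, 2
Research, 2


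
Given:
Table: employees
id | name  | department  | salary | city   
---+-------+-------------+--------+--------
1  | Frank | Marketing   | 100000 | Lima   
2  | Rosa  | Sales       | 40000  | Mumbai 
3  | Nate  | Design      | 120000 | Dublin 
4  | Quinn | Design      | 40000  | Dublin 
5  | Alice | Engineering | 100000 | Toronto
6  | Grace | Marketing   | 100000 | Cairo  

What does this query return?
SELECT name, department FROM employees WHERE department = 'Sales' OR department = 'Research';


Filtering: department = 'Sales' OR 'Research'
Matching: 1 rows

1 rows:
Rosa, Sales


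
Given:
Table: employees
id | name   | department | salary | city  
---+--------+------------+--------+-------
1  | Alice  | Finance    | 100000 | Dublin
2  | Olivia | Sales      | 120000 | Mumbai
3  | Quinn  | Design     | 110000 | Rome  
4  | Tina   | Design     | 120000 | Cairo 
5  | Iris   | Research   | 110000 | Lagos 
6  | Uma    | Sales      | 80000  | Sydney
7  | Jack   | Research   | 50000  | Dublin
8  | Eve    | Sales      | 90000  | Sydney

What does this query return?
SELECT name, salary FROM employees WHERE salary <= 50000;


Filtering: salary <= 50000
Matching: 1 rows

1 rows:
Jack, 50000


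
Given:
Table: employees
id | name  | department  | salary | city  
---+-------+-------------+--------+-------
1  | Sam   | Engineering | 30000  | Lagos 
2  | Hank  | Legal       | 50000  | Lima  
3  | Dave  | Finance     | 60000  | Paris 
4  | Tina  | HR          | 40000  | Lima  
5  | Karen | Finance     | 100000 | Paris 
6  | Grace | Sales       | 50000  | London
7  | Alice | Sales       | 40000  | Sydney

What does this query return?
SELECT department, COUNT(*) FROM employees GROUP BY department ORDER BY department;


Assigning each row to its department group:
  Sam -> Engineering
  Hank -> Legal
  Dave -> Finance
  Tina -> HR
  Karen -> Finance
  Grace -> Sales
  Alice -> Sales


5 groups:
Engineering, 1
Finance, 2
HR, 1
Legal, 1
Sales, 2
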